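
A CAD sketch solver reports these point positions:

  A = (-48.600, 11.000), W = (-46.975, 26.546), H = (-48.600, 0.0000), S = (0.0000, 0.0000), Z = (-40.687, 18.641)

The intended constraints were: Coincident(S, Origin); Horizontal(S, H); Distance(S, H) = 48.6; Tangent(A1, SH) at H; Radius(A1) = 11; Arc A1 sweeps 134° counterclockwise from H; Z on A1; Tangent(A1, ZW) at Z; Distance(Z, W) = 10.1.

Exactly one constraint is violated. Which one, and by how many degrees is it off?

Tangent(A1, ZW) at Z — off by 5.50°.

S = (0.00, 0.00) ✓; S.y = 0.00, H.y = 0.00 ✓; |SH| = 48.60 ✓; ∠(AH, HS) = 90.00° ✓; |AH| = 11.00 ✓; bearing(A→Z) − bearing(A→H) = 134.0° ✓; |AZ| = 11.00 ✓; ∠(AZ, ZW) = 95.50° ✗; |ZW| = 10.10 ✓.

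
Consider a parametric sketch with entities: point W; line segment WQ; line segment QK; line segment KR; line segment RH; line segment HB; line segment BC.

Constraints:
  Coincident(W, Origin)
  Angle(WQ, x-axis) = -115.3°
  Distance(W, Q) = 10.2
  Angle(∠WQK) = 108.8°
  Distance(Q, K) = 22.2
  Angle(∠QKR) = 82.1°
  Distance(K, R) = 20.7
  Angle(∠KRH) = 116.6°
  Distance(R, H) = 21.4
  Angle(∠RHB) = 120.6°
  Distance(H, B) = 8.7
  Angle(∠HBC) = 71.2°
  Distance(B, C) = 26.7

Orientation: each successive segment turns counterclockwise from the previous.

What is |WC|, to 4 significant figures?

18.84

∠RHB = 120.6° gives HB at 176.6° from the x-axis; with |HB| = 8.7, B = (5.342, 11.58). ∠HBC = 71.2° gives BC at -74.60° from the x-axis; with |BC| = 26.7, C = (12.43, -14.16). Then |WC| = |C − W| = 18.84.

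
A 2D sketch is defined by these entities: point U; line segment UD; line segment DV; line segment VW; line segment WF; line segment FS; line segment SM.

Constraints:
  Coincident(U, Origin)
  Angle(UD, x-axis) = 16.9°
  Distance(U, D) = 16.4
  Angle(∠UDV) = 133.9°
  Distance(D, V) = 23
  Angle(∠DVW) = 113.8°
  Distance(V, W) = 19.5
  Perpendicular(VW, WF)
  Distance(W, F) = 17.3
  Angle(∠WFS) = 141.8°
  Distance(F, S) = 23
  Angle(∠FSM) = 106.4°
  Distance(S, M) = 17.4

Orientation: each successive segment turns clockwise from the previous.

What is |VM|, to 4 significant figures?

30.89

∠WFS = 141.8° gives FS at 136.4° from the x-axis; with |FS| = 23.0, S = (0.05466, -8.377). ∠FSM = 106.4° gives SM at 62.80° from the x-axis; with |SM| = 17.4, M = (8.008, 7.098). Then |VM| = |M − V| = 30.89.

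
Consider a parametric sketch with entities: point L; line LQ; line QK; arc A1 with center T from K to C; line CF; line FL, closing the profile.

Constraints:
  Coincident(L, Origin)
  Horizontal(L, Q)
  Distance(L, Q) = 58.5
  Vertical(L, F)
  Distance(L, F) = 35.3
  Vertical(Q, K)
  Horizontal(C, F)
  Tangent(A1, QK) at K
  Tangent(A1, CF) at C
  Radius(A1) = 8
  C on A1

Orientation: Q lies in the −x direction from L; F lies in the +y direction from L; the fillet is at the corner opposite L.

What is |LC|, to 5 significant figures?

61.614

The virtual corner opposite L is at (-58.500, 35.300). Since A1 is tangent to QK there, TK ⟂ QK and since A1 is tangent to CF there, TC ⟂ CF, with radius 8.0, so the center T sits 8.0 in from both sides at T = (-50.500, 27.300). That places the tangent points at K = (-58.500, 27.300) on QK and C = (-50.500, 35.300) on CF. Then |LC| = |C − L| = 61.614.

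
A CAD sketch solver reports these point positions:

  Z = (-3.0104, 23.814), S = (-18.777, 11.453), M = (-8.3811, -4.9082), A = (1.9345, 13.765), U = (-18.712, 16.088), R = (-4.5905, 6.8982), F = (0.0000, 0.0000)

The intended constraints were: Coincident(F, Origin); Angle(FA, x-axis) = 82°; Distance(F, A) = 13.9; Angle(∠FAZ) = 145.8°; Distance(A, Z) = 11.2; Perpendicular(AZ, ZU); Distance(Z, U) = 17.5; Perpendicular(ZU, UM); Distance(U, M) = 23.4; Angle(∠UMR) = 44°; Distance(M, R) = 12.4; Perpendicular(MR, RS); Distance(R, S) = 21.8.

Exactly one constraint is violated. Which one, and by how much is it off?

Distance(R, S) = 21.8 — off by 6.90.

F = (0.00, 0.00) ✓; FA at 82.00° ✓; |FA| = 13.90 ✓; ∠FAZ = 145.8° ✓; |AZ| = 11.20 ✓; ∠(AZ, ZU) = 90.00° ✓; |ZU| = 17.50 ✓; ∠(ZU, UM) = 90.00° ✓; |UM| = 23.40 ✓; ∠UMR = 44.00° ✓; |MR| = 12.40 ✓; ∠(MR, RS) = 90.00° ✓; |RS| = 14.90 ✗.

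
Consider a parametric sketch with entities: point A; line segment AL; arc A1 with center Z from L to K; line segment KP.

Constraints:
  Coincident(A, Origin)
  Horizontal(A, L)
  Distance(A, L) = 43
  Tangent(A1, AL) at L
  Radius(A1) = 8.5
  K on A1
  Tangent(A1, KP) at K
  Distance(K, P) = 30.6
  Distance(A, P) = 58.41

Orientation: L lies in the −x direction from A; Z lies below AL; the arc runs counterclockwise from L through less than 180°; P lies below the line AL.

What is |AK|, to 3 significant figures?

52.3

A is at the origin; AL is horizontal with |AL| = 43.0 and L on the −x side, so L = (-43.0, 0.00). Tangency of A1 to AL means the radius ZL is perpendicular to AL, so Z = L + (0, -8.5) = (-43.0, -8.50). Since ZK ⟂ KP (tangency), |ZP| = √(8.5² + 30.6²) = 31.8 regardless of where K sits on A1. So P lies on both circle(A, 58.41) and circle(Z, 31.8); the below-AL intersection is P = (-42.3, -40.3). K is the foot of the tangent from P: K = (-51.1, -10.9).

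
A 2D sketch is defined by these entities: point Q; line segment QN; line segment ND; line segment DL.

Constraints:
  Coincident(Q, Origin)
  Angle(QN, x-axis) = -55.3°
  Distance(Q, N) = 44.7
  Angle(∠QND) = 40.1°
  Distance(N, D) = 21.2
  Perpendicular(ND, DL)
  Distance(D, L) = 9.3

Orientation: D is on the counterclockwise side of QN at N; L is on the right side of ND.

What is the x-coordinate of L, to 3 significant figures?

36.7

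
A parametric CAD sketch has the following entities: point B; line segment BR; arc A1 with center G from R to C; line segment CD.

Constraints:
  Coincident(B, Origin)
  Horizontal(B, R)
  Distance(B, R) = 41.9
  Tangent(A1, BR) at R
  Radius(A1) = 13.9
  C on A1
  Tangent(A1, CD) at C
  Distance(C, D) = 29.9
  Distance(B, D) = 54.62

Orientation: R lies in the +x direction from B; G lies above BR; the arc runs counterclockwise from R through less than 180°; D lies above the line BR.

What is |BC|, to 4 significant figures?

56.97

B is at the origin; BR is horizontal with |BR| = 41.9 and R on the +x side, so R = (41.90, 0.000). Tangency of A1 to BR means the radius GR is perpendicular to BR, so G = R + (0, 13.9) = (41.90, 13.90). Since GC ⟂ CD (tangency), |GD| = √(13.9² + 29.9²) = 32.97 regardless of where C sits on A1. So D lies on both circle(B, 54.62) and circle(G, 32.97); the above-BR intersection is D = (30.95, 45.00). C is the foot of the tangent from D: C = (51.84, 23.61).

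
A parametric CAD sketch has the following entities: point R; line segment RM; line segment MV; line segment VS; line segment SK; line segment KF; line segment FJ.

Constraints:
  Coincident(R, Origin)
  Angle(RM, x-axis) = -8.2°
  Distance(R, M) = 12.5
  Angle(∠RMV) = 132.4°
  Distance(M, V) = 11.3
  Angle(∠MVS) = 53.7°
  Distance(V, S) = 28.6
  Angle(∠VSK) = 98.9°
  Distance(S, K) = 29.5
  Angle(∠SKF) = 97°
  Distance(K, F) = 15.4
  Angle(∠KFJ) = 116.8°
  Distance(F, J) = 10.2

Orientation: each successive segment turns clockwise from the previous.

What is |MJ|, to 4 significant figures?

17.42

R is at the origin; RM runs at -8.2° with length 12.5, so M = (12.37, -1.783). ∠RMV = 132.4° gives MV at -55.80° from the x-axis; with |MV| = 11.3, V = (18.72, -11.13). ∠MVS = 53.7° gives VS at 177.9° from the x-axis; with |VS| = 28.6, S = (-9.857, -10.08). ∠VSK = 98.9° gives SK at 96.80° from the x-axis; with |SK| = 29.5, K = (-13.35, 19.21). ∠SKF = 97.0° gives KF at 13.80° from the x-axis; with |KF| = 15.4, F = (1.606, 22.89). ∠KFJ = 116.8° gives FJ at -49.40° from the x-axis; with |FJ| = 10.2, J = (8.243, 15.14). Then |MJ| = |J − M| = 17.42.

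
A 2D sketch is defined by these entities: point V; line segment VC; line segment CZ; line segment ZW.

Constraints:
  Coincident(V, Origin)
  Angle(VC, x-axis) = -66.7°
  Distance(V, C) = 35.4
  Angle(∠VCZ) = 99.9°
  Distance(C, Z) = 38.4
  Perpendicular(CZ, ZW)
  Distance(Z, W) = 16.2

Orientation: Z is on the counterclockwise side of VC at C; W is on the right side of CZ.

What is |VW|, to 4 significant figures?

67.73

∠VCZ = 99.9°, so CZ runs at -66.7° + (180° − 99.9°) = 13.40° from the x-axis; with |CZ| = 38.4, Z = C + 38.4·(cos 13.40°, sin 13.40°) = (51.36, -23.61). The perpendicularity gives ZW at right angles to CZ; with |ZW| = 16.2 on the right of CZ, W = Z + 16.2·(0.2317, -0.9728) = (55.11, -39.37). Then |VW| = |W − V| = 67.73.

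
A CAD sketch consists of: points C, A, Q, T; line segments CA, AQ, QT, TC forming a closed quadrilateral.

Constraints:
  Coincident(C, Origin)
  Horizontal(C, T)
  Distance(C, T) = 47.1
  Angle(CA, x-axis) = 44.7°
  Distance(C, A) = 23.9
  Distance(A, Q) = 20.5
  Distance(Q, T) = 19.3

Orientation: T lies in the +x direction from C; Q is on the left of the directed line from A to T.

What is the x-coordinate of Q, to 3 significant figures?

37.5

C is at the origin; CT is horizontal with |CT| = 47.1 and T in +x, so T = (47.1, 0). CA runs at 44.7° with |CA| = 23.9, so A = (17.0, 16.8). Q is determined by |AQ| = 20.5 and |QT| = 19.3 together: it lies at the intersection of circle(A, 20.5) and circle(T, 19.3). With |AT| = 34.5, the foot of the radical line on AT is 17.9 from A and the perpendicular offset is √(20.5² − 17.9²) = 9.93. Taking the left-of-AT solution: Q = (37.5, 16.7).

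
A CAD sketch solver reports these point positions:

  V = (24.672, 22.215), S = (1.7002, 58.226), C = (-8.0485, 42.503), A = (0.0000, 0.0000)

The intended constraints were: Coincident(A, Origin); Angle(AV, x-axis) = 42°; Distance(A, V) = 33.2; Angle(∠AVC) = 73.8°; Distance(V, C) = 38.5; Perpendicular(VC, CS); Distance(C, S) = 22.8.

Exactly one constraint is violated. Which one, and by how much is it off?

Distance(C, S) = 22.8 — off by 4.30.

A = (0.00, 0.00) ✓; AV at 42.00° ✓; |AV| = 33.20 ✓; ∠AVC = 73.80° ✓; |VC| = 38.50 ✓; ∠(VC, CS) = 90.00° ✓; |CS| = 18.50 ✗.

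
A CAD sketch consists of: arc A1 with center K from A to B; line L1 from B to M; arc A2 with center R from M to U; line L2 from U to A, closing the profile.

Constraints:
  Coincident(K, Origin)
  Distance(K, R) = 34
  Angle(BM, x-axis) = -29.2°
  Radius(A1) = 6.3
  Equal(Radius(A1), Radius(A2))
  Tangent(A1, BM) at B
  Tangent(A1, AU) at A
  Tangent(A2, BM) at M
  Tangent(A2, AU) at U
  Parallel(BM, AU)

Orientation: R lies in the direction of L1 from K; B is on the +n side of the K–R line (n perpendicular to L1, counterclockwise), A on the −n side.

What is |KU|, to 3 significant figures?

34.6

Tangency of A1 to both parallel lines with radius 6.3 puts B and A at K ± 6.3·n: B = (3.07, 5.50), A = (-3.07, -5.50). Equal radii place M and U the same way about R: M = R + 6.3·n = (32.8, -11.1), U = R − 6.3·n = (26.6, -22.1). Then |KU| = |U − K| = 34.6.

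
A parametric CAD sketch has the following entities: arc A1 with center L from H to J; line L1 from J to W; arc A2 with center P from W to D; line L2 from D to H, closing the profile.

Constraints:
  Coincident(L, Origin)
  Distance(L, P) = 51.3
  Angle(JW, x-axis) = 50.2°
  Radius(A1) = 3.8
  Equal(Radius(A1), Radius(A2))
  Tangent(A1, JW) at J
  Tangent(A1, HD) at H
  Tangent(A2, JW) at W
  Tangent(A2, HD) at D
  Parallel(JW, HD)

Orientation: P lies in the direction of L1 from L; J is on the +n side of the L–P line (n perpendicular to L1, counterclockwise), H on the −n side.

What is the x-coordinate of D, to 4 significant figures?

35.76

Tangency of A1 to both parallel lines with radius 3.8 puts J and H at L ± 3.8·n: J = (-2.919, 2.432), H = (2.919, -2.432). Equal radii place W and D the same way about P: W = P + 3.8·n = (29.92, 41.85), D = P − 3.8·n = (35.76, 36.98). So D.x = 35.76.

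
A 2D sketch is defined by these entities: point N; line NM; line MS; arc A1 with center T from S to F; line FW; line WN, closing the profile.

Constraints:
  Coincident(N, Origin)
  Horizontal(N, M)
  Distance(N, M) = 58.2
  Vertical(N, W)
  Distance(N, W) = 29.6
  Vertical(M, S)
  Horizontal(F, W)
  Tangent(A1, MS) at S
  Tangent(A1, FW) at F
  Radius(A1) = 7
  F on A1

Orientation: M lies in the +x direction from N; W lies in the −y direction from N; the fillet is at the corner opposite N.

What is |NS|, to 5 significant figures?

62.434

N is at the origin; NM is horizontal with |NM| = 58.2 and M on the +x side, so M = (58.200, 0.0000). NW is vertical with |NW| = 29.6 and W on the −y side, so W = (0.0000, -29.600). The virtual corner opposite N is at (58.200, -29.600). Since A1 is tangent to MS there, TS ⟂ MS and the tangent condition forces TF to be normal to FW, with radius 7.0, so the center T sits 7.0 in from both sides at T = (51.200, -22.600). That places the tangent points at S = (58.200, -22.600) on MS and F = (51.200, -29.600) on FW. Then |NS| = |S − N| = 62.434.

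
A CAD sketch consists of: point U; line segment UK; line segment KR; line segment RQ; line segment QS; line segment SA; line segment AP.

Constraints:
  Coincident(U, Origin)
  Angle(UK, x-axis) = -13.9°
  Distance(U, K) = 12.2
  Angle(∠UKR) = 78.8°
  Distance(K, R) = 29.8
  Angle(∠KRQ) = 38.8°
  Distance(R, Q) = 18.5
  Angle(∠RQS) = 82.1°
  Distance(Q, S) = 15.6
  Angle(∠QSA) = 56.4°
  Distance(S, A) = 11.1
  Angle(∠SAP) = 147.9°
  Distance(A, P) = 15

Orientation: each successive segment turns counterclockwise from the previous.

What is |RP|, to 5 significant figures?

7.3550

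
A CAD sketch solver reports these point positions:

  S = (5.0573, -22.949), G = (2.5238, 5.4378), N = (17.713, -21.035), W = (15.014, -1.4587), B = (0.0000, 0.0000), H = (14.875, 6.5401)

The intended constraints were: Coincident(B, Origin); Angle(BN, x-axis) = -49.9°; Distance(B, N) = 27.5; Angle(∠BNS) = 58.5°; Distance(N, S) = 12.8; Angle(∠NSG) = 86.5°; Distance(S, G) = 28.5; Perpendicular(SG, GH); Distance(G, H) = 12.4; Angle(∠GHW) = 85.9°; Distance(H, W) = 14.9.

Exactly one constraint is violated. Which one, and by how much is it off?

Distance(H, W) = 14.9 — off by 6.90.

B = (0.00, 0.00) ✓; BN at -49.90° ✓; |BN| = 27.50 ✓; ∠BNS = 58.50° ✓; |NS| = 12.80 ✓; ∠NSG = 86.50° ✓; |SG| = 28.50 ✓; ∠(SG, GH) = 90.00° ✓; |GH| = 12.40 ✓; ∠GHW = 85.90° ✓; |HW| = 8.000 ✗.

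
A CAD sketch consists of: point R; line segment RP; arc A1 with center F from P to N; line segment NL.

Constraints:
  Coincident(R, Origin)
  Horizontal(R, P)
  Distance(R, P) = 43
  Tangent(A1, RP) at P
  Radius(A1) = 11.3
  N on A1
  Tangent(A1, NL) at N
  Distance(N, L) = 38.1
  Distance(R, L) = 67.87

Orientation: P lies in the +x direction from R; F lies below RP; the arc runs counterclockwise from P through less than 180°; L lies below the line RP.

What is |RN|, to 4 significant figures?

35.63

R is at the origin; RP is horizontal with |RP| = 43.0 and P on the +x side, so P = (43.00, 0.000). The tangent condition forces FP to be normal to RP, so F = P + (0, -11.3) = (43.00, -11.30). Since FN ⟂ NL (tangency), |FL| = √(11.3² + 38.1²) = 39.74 regardless of where N sits on A1. So L lies on both circle(R, 67.87) and circle(F, 39.74); the below-RP intersection is L = (44.78, -51.00). N is the foot of the tangent from L: N = (32.32, -15.00).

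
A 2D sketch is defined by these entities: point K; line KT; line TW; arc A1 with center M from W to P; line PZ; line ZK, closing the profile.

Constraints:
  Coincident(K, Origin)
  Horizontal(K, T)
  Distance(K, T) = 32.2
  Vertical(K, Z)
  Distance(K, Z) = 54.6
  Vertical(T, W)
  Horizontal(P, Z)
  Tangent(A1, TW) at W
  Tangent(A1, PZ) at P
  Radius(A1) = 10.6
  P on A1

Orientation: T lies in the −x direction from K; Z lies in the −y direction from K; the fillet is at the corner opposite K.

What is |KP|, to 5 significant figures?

58.717

The virtual corner opposite K is at (-32.200, -54.600). The tangent condition forces MW to be normal to TW and since A1 is tangent to PZ there, MP ⟂ PZ, with radius 10.6, so the center M sits 10.6 in from both sides at M = (-21.600, -44.000). That places the tangent points at W = (-32.200, -44.000) on TW and P = (-21.600, -54.600) on PZ. Then |KP| = |P − K| = 58.717.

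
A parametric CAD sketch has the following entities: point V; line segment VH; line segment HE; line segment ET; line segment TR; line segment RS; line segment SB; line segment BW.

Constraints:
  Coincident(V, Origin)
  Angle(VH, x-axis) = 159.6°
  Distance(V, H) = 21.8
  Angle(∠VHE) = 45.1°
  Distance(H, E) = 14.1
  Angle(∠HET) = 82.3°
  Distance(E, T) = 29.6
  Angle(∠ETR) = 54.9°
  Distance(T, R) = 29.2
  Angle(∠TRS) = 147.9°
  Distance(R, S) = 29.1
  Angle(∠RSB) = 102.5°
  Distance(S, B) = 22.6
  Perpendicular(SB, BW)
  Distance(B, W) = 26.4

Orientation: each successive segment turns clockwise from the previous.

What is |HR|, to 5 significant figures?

14.752

∠HET = 82.3° gives ET at -73.000° from the x-axis; with |ET| = 29.6, T = (1.0314, -14.816). ∠ETR = 54.9° gives TR at 161.90° from the x-axis; with |TR| = 29.2, R = (-26.724, -5.7441). Then |HR| = |R − H| = 14.752.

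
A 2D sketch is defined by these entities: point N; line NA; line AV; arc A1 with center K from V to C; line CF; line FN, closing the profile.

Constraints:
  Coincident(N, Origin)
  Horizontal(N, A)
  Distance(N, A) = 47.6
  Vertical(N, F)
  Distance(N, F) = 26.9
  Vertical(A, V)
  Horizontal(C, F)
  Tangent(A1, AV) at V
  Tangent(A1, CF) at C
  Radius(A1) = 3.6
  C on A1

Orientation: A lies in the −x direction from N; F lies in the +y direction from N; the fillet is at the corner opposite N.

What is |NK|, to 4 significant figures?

49.79

N is at the origin; N and A share the same y with |NA| = 47.6 and A on the −x side, so A = (-47.60, 0.000). NF is vertical with |NF| = 26.9 and F on the +y side, so F = (0.000, 26.90). The virtual corner opposite N is at (-47.60, 26.90). Since A1 is tangent to AV there, KV ⟂ AV and tangency of A1 to CF means the radius KC is perpendicular to CF, with radius 3.6, so the center K sits 3.6 in from both sides at K = (-44.00, 23.30). Then |NK| = |K − N| = 49.79.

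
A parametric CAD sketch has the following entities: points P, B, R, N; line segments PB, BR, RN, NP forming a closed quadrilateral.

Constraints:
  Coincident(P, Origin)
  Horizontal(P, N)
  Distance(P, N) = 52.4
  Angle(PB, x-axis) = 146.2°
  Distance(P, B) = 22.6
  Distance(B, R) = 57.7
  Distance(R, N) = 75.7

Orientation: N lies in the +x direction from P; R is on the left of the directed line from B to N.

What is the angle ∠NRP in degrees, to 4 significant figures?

43.14°

P is at the origin; PN is horizontal with |PN| = 52.4 and N in +x, so N = (52.4, 0). PB runs at 146.2° with |PB| = 22.6, so B = (-18.78, 12.57). R is determined by |BR| = 57.7 and |RN| = 75.7 together: it lies at the intersection of circle(B, 57.7) and circle(N, 75.7). With |BN| = 72.28, the foot of the radical line on BN is 19.53 from B and the perpendicular offset is √(57.7² − 19.53²) = 54.29. Taking the left-of-BN solution: R = (9.897, 62.64).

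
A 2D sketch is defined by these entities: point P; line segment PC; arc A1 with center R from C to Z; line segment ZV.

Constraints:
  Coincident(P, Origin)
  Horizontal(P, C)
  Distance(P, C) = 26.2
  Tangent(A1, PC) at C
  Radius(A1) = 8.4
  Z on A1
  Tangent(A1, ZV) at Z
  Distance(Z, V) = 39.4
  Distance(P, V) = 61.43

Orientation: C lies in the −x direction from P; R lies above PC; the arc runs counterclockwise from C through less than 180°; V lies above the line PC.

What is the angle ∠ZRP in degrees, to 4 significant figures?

50.99°

Checks: |RZ| = 8.400 ✓; ∠(RZ, ZV) = 90.00° ✓; |ZV| = 39.40 ✓; |PV| = 61.43 ✓.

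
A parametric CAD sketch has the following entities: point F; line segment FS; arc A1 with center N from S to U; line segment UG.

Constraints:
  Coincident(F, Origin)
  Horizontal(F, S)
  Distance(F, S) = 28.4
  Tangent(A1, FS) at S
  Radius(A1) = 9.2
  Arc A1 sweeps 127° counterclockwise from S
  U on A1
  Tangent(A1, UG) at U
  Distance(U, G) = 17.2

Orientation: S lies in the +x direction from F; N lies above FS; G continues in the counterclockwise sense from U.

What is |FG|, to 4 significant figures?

38.15

On A1, S sits at bearing -90° from N; a 127° counterclockwise sweep puts U at bearing 37°, so U = N + 9.2·(cos 37°, sin 37°) = (35.75, 14.74). A1 meets UG tangentially, so NU is at right angles to UG, so UG runs along (−sin 37°, cos 37°); with |UG| = 17.2, G = (25.40, 28.47). Then |FG| = |G − F| = 38.15.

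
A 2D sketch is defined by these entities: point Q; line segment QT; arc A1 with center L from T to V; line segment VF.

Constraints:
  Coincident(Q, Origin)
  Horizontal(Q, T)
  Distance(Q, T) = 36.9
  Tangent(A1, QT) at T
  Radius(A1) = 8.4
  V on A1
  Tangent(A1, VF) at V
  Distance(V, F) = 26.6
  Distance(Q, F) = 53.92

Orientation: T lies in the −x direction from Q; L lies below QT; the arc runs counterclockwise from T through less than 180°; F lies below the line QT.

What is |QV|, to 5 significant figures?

46.241

Q is at the origin; QT is horizontal with |QT| = 36.9 and T on the −x side, so T = (-36.900, 0.0000). A1 meets QT tangentially, so LT is at right angles to QT, so L = T + (0, -8.4) = (-36.900, -8.4000). Since LV ⟂ VF (tangency), |LF| = √(8.4² + 26.6²) = 27.895 regardless of where V sits on A1. So F lies on both circle(Q, 53.92) and circle(L, 27.895); the below-QT intersection is F = (-40.036, -36.118). V is the foot of the tangent from F: V = (-45.144, -10.013).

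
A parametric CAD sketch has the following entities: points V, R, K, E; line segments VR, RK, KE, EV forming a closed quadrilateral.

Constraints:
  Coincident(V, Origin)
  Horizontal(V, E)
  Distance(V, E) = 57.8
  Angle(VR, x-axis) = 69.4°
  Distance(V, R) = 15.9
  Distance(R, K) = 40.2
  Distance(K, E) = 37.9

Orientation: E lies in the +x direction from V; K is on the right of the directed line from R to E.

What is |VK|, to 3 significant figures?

32.5

Checks: |RK| = 40.20 ✓; |KE| = 37.90 ✓.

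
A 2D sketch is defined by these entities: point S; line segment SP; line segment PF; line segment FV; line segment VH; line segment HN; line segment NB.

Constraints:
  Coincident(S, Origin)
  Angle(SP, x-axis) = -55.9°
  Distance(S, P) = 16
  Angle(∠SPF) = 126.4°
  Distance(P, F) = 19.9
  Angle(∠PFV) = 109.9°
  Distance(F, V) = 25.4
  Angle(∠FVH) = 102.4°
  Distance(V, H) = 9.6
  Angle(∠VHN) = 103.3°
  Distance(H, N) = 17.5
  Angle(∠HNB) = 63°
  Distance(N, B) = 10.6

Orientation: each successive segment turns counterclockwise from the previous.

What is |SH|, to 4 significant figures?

34.00

∠PFV = 109.9° gives FV at 67.80° from the x-axis; with |FV| = 25.4, V = (38.45, 9.470). ∠FVH = 102.4° gives VH at 145.4° from the x-axis; with |VH| = 9.6, H = (30.55, 14.92). Then |SH| = |H − S| = 34.00.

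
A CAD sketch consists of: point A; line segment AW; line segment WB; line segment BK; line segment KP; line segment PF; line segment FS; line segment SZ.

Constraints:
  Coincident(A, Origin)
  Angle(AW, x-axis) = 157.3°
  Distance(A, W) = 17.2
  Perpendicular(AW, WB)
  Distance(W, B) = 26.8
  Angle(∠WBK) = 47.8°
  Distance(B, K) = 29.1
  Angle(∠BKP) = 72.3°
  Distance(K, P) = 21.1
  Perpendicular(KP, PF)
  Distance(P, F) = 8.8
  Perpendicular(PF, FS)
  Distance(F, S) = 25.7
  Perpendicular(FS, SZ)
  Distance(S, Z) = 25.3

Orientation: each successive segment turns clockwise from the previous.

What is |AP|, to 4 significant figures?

14.29

A is at the origin; AW runs at 157.3° with length 17.2, so W = (-15.87, 6.638). AW ⟂ WB, so WB runs at 67.30°; with |WB| = 26.8, B = (-5.525, 31.36). ∠WBK = 47.8° gives BK at -64.90° from the x-axis; with |BK| = 29.1, K = (6.819, 5.010). ∠BKP = 72.3° gives KP at -172.6° from the x-axis; with |KP| = 21.1, P = (-14.11, 2.292). Then |AP| = |P − A| = 14.29.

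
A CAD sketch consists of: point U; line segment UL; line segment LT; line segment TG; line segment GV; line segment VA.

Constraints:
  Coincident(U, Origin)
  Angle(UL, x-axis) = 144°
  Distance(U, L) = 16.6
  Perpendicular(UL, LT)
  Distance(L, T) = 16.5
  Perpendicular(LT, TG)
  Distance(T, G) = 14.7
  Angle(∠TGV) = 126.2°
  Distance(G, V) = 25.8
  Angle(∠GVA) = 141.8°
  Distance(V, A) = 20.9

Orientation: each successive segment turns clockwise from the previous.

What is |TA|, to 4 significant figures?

50.92

∠TGV = 126.2° gives GV at -89.80° from the x-axis; with |GV| = 25.8, V = (8.251, -11.33). ∠GVA = 141.8° gives VA at -128.0° from the x-axis; with |VA| = 20.9, A = (-4.616, -27.80). Then |TA| = |A − T| = 50.92.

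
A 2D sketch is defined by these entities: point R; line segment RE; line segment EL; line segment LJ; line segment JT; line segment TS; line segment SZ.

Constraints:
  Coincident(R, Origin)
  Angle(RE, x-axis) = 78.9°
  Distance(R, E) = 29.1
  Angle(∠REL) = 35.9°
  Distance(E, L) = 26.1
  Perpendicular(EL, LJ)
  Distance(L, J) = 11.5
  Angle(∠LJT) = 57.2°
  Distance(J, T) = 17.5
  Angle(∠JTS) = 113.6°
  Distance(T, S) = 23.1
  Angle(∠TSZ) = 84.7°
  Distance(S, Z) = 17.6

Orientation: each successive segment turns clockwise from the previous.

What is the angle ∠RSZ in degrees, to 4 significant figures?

62.86°

∠JTS = 113.6° gives TS at 15.60° from the x-axis; with |TS| = 23.1, S = (30.80, 23.58). ∠TSZ = 84.7° gives SZ at -79.70° from the x-axis; with |SZ| = 17.6, Z = (33.94, 6.264). Then cos ∠RSZ = SR·SZ / (|SR||SZ|), giving 62.86°.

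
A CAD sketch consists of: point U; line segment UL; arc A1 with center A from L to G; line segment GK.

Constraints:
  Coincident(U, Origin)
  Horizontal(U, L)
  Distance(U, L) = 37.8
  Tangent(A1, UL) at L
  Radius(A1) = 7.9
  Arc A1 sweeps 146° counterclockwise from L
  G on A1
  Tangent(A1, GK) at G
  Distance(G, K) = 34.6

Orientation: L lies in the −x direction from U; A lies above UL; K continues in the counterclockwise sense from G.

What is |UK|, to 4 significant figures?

70.67

U is at the origin; UL is horizontal with |UL| = 37.8 and L on the −x side, so L = (-37.80, 0.000). The tangent condition forces AL to be normal to UL, so A = L + (0, 7.9) = (-37.80, 7.900). On A1, L sits at bearing -90° from A; a 146° counterclockwise sweep puts G at bearing 56°, so G = A + 7.9·(cos 56°, sin 56°) = (-33.38, 14.45). A1 meets GK tangentially, so AG is at right angles to GK, so GK runs along (−sin 56°, cos 56°); with |GK| = 34.6, K = (-62.07, 33.80). Then |UK| = |K − U| = 70.67.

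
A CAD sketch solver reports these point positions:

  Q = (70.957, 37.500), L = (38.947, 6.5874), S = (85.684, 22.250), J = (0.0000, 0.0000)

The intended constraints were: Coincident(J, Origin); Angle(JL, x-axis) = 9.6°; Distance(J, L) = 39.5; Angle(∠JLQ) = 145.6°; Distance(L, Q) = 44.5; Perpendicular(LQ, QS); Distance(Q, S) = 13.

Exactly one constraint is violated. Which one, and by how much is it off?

Distance(Q, S) = 13 — off by 8.20.

J = (0.00, 0.00) ✓; JL at 9.600° ✓; |JL| = 39.50 ✓; ∠JLQ = 145.6° ✓; |LQ| = 44.50 ✓; ∠(LQ, QS) = 90.00° ✓; |QS| = 21.20 ✗.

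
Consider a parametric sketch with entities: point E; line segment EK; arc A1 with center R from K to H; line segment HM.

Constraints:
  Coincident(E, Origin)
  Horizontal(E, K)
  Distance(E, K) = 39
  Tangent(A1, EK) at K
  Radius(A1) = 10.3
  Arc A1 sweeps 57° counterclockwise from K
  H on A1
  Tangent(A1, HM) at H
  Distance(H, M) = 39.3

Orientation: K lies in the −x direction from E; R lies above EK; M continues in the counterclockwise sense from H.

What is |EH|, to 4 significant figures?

30.72

E is at the origin; E and K share the same y with |EK| = 39.0 and K on the −x side, so K = (-39.00, 0.000). Since A1 is tangent to EK there, RK ⟂ EK, so R = K + (0, 10.3) = (-39.00, 10.30). On A1, K sits at bearing -90° from R; a 57° counterclockwise sweep puts H at bearing -33°, so H = R + 10.3·(cos -33°, sin -33°) = (-30.36, 4.690). Then |EH| = |H − E| = 30.72.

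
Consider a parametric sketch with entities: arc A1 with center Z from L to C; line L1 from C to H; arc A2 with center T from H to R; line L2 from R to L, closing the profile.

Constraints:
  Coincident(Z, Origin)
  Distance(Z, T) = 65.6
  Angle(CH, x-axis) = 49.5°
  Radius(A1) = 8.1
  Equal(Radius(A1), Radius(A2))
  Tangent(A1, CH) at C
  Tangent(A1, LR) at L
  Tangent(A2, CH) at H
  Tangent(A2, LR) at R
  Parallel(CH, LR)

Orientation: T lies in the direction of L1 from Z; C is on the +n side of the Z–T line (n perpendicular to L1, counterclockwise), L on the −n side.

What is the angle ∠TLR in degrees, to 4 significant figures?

7.039°

The slot axis is L1's direction at 49.5°, so u = (cos 49.5°, sin 49.5°) = (0.6494, 0.7604) and n = (−sin 49.5°, cos 49.5°) = (-0.7604, 0.6494). Z is at the origin and T lies 65.6 along u from Z, so T = 65.6·u = (42.60, 49.88). Tangency of A1 to both parallel lines with radius 8.1 puts C and L at Z ± 8.1·n: C = (-6.159, 5.261), L = (6.159, -5.261). Equal radii place H and R the same way about T: H = T + 8.1·n = (36.44, 55.14), R = T − 8.1·n = (48.76, 44.62). Then cos ∠TLR = LT·LR / (|LT||LR|), giving 7.039°.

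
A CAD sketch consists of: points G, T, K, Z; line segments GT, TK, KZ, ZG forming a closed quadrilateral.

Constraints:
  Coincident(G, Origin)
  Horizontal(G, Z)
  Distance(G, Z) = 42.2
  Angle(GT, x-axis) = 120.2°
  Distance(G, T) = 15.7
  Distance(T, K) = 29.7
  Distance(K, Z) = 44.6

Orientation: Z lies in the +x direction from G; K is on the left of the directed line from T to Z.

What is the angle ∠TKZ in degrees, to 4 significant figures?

86.16°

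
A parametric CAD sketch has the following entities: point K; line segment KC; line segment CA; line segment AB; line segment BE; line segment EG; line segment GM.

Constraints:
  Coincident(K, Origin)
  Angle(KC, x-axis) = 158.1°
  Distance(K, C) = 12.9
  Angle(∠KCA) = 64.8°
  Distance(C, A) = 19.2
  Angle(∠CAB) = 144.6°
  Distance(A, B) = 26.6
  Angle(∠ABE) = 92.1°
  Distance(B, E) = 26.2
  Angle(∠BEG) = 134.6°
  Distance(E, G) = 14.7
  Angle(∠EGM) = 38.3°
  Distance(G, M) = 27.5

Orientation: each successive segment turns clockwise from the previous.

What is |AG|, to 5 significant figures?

40.813

∠ABE = 92.1° gives BE at -80.400° from the x-axis; with |BE| = 26.2, E = (32.838, -4.4797). ∠BEG = 134.6° gives EG at -125.80° from the x-axis; with |EG| = 14.7, G = (24.239, -16.402). Then |AG| = |G − A| = 40.813.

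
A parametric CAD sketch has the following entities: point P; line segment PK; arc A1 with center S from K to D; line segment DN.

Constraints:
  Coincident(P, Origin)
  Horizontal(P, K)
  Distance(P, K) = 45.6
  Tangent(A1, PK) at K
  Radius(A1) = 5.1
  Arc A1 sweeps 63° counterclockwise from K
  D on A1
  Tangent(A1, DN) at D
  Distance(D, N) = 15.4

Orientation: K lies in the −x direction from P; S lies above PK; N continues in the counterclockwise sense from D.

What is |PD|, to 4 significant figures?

41.15

P is at the origin; P and K share the same y with |PK| = 45.6 and K on the −x side, so K = (-45.60, 0.000). Since A1 is tangent to PK there, SK ⟂ PK, so S = K + (0, 5.1) = (-45.60, 5.100). On A1, K sits at bearing -90° from S; a 63° counterclockwise sweep puts D at bearing -27°, so D = S + 5.1·(cos -27°, sin -27°) = (-41.06, 2.785). Then |PD| = |D − P| = 41.15.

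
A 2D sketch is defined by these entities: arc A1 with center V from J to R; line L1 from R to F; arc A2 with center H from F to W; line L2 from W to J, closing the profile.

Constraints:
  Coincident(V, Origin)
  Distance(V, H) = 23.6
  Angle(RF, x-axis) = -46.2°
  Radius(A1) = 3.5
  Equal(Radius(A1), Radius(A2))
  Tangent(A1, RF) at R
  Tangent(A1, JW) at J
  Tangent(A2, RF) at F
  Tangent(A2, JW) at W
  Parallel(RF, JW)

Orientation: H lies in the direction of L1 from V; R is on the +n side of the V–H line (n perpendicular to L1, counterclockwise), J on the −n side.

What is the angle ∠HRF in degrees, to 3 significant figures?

8.44°

The slot axis is L1's direction at -46.2°, so u = (cos -46.2°, sin -46.2°) = (0.692, -0.722) and n = (−sin -46.2°, cos -46.2°) = (0.722, 0.692). V is at the origin and H lies 23.6 along u from V, so H = 23.6·u = (16.3, -17.0). Tangency of A1 to both parallel lines with radius 3.5 puts R and J at V ± 3.5·n: R = (2.53, 2.42), J = (-2.53, -2.42). Equal radii place F and W the same way about H: F = H + 3.5·n = (18.9, -14.6), W = H − 3.5·n = (13.8, -19.5). Then cos ∠HRF = RH·RF / (|RH||RF|), giving 8.44°.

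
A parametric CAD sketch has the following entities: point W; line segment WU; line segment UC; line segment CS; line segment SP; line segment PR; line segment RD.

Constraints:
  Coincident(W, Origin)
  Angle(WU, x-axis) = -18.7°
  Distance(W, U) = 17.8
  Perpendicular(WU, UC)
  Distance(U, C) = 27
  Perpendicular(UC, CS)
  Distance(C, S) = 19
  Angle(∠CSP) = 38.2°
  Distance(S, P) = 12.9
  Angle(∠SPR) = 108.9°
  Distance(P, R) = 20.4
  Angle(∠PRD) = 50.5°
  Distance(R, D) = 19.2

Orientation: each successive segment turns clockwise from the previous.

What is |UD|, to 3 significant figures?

37.3

∠SPR = 108.9° gives PR at -51.6° from the x-axis; with |PR| = 20.4, R = (15.0, -36.9). ∠PRD = 50.5° gives RD at 179° from the x-axis; with |RD| = 19.2, D = (-4.16, -36.5). Then |UD| = |D − U| = 37.3.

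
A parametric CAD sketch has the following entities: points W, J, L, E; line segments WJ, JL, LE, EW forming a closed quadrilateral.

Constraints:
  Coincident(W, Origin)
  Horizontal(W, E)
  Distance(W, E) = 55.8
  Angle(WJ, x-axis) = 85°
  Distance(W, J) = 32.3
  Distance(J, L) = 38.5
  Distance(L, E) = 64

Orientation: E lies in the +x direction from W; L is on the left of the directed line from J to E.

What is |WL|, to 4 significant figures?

66.31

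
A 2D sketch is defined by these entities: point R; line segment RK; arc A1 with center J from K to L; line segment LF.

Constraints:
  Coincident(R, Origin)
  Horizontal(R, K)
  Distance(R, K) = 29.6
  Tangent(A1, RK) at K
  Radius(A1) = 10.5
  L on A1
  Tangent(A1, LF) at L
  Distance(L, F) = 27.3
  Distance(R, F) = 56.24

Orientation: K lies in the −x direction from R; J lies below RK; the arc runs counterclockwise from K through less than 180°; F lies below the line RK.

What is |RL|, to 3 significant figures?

41.2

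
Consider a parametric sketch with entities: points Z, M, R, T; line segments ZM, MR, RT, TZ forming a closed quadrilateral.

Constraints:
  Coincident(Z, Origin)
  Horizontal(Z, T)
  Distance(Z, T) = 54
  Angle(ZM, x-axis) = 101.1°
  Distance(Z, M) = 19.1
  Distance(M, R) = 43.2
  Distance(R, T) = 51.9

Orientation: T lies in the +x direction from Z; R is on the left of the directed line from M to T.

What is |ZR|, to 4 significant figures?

54.81

Checks: |MR| = 43.20 ✓; |RT| = 51.90 ✓.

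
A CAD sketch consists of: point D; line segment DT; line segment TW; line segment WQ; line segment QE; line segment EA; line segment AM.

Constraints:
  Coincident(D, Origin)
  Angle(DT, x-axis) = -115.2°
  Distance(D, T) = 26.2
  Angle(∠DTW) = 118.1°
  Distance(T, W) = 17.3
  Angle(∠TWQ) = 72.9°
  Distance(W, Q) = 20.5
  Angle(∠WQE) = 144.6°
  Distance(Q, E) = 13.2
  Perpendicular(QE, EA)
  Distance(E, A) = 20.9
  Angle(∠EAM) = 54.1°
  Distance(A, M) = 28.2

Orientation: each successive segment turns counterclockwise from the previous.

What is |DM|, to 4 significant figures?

31.36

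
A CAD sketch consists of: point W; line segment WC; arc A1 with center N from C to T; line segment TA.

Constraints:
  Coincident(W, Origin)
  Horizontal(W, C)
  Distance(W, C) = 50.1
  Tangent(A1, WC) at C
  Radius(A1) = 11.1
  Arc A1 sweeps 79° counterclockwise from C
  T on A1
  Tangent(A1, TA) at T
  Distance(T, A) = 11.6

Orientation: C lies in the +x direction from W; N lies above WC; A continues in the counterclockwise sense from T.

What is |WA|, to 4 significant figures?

66.41

W is at the origin; W and C share the same y with |WC| = 50.1 and C on the +x side, so C = (50.10, 0.000). The tangent condition forces NC to be normal to WC, so N = C + (0, 11.1) = (50.10, 11.10). On A1, C sits at bearing -90° from N; a 79° counterclockwise sweep puts T at bearing -11°, so T = N + 11.1·(cos -11°, sin -11°) = (61.00, 8.982). The tangent condition forces NT to be normal to TA, so TA runs along (−sin -11°, cos -11°); with |TA| = 11.6, A = (63.21, 20.37). Then |WA| = |A − W| = 66.41.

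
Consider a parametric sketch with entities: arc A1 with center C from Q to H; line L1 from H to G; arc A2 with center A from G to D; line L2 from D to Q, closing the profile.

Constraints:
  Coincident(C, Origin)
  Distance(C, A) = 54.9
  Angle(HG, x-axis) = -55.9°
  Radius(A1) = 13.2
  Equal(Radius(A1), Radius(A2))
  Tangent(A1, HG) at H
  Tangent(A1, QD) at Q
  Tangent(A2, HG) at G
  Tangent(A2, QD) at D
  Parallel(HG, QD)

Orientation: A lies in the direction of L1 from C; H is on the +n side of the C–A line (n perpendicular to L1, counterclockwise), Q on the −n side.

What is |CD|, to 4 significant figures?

56.46

The slot axis is L1's direction at -55.9°, so u = (cos -55.9°, sin -55.9°) = (0.5606, -0.8281) and n = (−sin -55.9°, cos -55.9°) = (0.8281, 0.5606). C is at the origin and A lies 54.9 along u from C, so A = 54.9·u = (30.78, -45.46). Tangency of A1 to both parallel lines with radius 13.2 puts H and Q at C ± 13.2·n: H = (10.93, 7.400), Q = (-10.93, -7.400). Equal radii place G and D the same way about A: G = A + 13.2·n = (41.71, -38.06), D = A − 13.2·n = (19.85, -52.86). Then |CD| = |D − C| = 56.46.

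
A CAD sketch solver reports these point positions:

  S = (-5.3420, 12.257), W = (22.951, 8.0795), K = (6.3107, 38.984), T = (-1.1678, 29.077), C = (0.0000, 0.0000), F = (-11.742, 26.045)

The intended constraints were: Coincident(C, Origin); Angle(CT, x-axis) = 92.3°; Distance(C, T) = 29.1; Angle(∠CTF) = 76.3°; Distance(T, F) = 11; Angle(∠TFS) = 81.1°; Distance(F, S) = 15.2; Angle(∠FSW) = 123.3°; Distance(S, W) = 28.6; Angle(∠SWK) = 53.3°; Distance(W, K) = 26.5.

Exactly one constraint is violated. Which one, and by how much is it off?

Distance(W, K) = 26.5 — off by 8.60.

C = (0.00, 0.00) ✓; CT at 92.30° ✓; |CT| = 29.10 ✓; ∠CTF = 76.30° ✓; |TF| = 11.00 ✓; ∠TFS = 81.10° ✓; |FS| = 15.20 ✓; ∠FSW = 123.3° ✓; |SW| = 28.60 ✓; ∠SWK = 53.30° ✓; |WK| = 35.10 ✗.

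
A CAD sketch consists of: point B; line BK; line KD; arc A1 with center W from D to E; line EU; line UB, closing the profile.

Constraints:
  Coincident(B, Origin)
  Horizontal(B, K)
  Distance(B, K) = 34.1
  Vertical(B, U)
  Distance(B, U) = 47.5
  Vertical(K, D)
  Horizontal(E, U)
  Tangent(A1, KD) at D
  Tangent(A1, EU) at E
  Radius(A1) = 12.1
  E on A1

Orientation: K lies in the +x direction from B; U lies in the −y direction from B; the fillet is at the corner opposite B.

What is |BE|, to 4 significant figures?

52.35

The virtual corner opposite B is at (34.10, -47.50). A1 meets KD tangentially, so WD is at right angles to KD and A1 meets EU tangentially, so WE is at right angles to EU, with radius 12.1, so the center W sits 12.1 in from both sides at W = (22.00, -35.40). That places the tangent points at D = (34.10, -35.40) on KD and E = (22.00, -47.50) on EU. Then |BE| = |E − B| = 52.35.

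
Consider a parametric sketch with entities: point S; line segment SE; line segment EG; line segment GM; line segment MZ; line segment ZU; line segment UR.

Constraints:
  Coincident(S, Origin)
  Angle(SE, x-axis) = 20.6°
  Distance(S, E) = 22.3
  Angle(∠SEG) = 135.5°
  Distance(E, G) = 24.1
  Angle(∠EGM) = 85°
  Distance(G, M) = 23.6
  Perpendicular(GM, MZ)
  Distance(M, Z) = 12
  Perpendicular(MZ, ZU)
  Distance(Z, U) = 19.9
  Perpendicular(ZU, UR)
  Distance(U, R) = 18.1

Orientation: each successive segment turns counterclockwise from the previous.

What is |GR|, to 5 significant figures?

7.1344

The perpendicularity gives ZU at right angles to MZ, so ZU runs at -19.900°; with |ZU| = 19.9, U = (23.457, 19.682). The perpendicularity gives UR at right angles to ZU, so UR runs at 70.100°; with |UR| = 18.1, R = (29.618, 36.701). Then |GR| = |R − G| = 7.1344.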